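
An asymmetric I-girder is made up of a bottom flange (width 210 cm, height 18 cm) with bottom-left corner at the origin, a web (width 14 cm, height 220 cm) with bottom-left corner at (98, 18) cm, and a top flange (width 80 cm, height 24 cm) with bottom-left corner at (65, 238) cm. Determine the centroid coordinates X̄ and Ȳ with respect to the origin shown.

bottom flange: A = 210 × 18 = 3780.00, centroid at (105.00, 9.00).
web: A = 14 × 220 = 3080.00, centroid at (105.00, 128.00).
top flange: A = 80 × 24 = 1920.00, centroid at (105.00, 250.00).
ΣA = 8780.00 cm², ΣAX̄ = 921900.00 cm³, ΣAȲ = 908260.00 cm³.
X̄ = 921900.00/8780.00 = 105.00 cm; Ȳ = 908260.00/8780.00 = 103.45 cm.

X̄ = 105.00 cm, Ȳ = 103.45 cm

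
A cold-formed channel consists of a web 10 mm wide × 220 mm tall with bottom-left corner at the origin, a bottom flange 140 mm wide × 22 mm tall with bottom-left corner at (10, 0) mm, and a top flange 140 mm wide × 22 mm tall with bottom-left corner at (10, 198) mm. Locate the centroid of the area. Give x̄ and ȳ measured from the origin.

Part | A | x̄ᵢ | ȳᵢ | A·x̄ᵢ | A·ȳᵢ
web | 2200.00 | 5.00 | 110.00 | 11000.00 | 242000.00
bottom flange | 3080.00 | 80.00 | 11.00 | 246400.00 | 33880.00
top flange | 3080.00 | 80.00 | 209.00 | 246400.00 | 643720.00
Σ | 8360.00 |  |  | 503800.00 | 919600.00
x̄ = 503800.00 / 8360.00 = 60.26 mm
ȳ = 919600.00 / 8360.00 = 110.00 mm

x̄ = 60.26 mm, ȳ = 110.00 mm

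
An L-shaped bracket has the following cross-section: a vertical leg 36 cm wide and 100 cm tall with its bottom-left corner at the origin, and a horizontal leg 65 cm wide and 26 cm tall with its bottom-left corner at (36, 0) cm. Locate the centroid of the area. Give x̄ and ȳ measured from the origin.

x̄ = 34.13 cm, ȳ = 38.18 cm

vertical leg: A = 36 × 100 = 3600.00, centroid at (18.00, 50.00).
horizontal leg: A = 65 × 26 = 1690.00, centroid at (68.50, 13.00).
ΣA = 5290.00 cm²
ΣAx̄ = (3600.00)(18.00) + (1690.00)(68.50) = 180565.00 cm³
ΣAȳ = (3600.00)(50.00) + (1690.00)(13.00) = 201970.00 cm³
x̄ = 180565.00 / 5290.00 = 34.13 cm
ȳ = 201970.00 / 5290.00 = 38.18 cm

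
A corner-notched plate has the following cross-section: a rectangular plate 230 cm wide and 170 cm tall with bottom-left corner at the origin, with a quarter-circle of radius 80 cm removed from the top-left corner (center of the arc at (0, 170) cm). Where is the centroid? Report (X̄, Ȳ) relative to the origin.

X̄ = 126.96 cm, Ȳ = 77.47 cm

Part | A | x̄ᵢ | ȳᵢ | A·x̄ᵢ | A·ȳᵢ
plate | 39100.00 | 115.00 | 85.00 | 4496500.00 | 3323500.00
removed quarter-circle | -5026.55 | 33.95 | 136.05 | -170666.67 | -683846.54
Σ | 34073.45 |  |  | 4325833.33 | 2639653.46
X̄ = 4325833.33 / 34073.45 = 126.96 cm
Ȳ = 2639653.46 / 34073.45 = 77.47 cm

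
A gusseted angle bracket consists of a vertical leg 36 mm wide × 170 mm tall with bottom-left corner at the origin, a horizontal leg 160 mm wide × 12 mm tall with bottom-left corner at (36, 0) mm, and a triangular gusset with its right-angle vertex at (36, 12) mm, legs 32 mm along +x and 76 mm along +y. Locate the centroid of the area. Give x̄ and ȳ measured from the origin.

vertical leg: A = 36 × 170 = 6120.00, centroid at (18.00, 85.00).
horizontal leg: A = 160 × 12 = 1920.00, centroid at (116.00, 6.00).
gusset: A = ½·32·76 = 1216.00, centroid at (46.67, 37.33).
ΣA = 9256.00 mm², ΣAx̄ = 389626.67 mm³, ΣAȳ = 577117.33 mm³.
x̄ = 389626.67/9256.00 = 42.09 mm; ȳ = 577117.33/9256.00 = 62.35 mm.

x̄ = 42.09 mm, ȳ = 62.35 mm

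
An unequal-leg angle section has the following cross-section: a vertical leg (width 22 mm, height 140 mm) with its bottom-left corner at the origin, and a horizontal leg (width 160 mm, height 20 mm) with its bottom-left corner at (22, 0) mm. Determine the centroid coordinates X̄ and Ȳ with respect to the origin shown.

X̄ = 57.37 mm, Ȳ = 39.43 mm

Part | A | x̄ᵢ | ȳᵢ | A·x̄ᵢ | A·ȳᵢ
vertical leg | 3080.00 | 11.00 | 70.00 | 33880.00 | 215600.00
horizontal leg | 3200.00 | 102.00 | 10.00 | 326400.00 | 32000.00
Σ | 6280.00 |  |  | 360280.00 | 247600.00
X̄ = 360280.00 / 6280.00 = 57.37 mm
Ȳ = 247600.00 / 6280.00 = 39.43 mm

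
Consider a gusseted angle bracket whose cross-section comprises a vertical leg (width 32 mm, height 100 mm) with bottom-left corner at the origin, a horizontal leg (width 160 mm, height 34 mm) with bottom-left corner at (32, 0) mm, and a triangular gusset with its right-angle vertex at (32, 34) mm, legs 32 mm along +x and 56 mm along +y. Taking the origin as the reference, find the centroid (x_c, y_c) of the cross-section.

x_c = 73.27 mm, y_c = 31.43 mm

Part | A | x̄ᵢ | ȳᵢ | A·x̄ᵢ | A·ȳᵢ
vertical leg | 3200.00 | 16.00 | 50.00 | 51200.00 | 160000.00
horizontal leg | 5440.00 | 112.00 | 17.00 | 609280.00 | 92480.00
gusset | 896.00 | 42.67 | 52.67 | 38229.33 | 47189.33
Σ | 9536.00 |  |  | 698709.33 | 299669.33
x_c = 698709.33 / 9536.00 = 73.27 mm
y_c = 299669.33 / 9536.00 = 31.43 mm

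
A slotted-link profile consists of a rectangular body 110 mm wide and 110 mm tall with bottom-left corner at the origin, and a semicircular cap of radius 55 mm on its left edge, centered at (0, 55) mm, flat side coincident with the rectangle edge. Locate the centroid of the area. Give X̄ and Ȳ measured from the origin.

rectangular body: A = 110 × 110 = 12100.00, centroid at (55.00, 55.00).
semicircular end: A = ½π·55² = 4751.66, centroid at (-23.34, 55.00).
ΣA = 16851.66 mm², ΣAX̄ = 554583.33 mm³, ΣAȲ = 926841.24 mm³.
X̄ = 554583.33/16851.66 = 32.91 mm; Ȳ = 926841.24/16851.66 = 55.00 mm.

X̄ = 32.91 mm, Ȳ = 55.00 mm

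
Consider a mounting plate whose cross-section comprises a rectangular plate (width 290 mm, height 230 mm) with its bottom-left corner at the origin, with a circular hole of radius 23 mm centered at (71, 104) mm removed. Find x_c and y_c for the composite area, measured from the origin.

Part | A | x̄ᵢ | ȳᵢ | A·x̄ᵢ | A·ȳᵢ
plate | 66700.00 | 145.00 | 115.00 | 9671500.00 | 7670500.00
hole | -1661.90 | 71.00 | 104.00 | -117995.08 | -172837.86
Σ | 65038.10 |  |  | 9553504.92 | 7497662.14
x_c = 9553504.92 / 65038.10 = 146.89 mm
y_c = 7497662.14 / 65038.10 = 115.28 mm

x_c = 146.89 mm, y_c = 115.28 mm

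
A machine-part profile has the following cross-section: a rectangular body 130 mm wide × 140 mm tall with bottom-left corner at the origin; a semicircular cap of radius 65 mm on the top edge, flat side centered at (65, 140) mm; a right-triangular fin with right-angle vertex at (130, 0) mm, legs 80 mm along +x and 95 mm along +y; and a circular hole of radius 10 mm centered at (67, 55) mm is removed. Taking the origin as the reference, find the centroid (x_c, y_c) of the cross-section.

Part | A | x̄ᵢ | ȳᵢ | A·x̄ᵢ | A·ȳᵢ
rectangular body | 18200.00 | 65.00 | 70.00 | 1183000.00 | 1274000.00
semicircular top | 6636.61 | 65.00 | 167.59 | 431379.94 | 1112209.36
triangular fin | 3800.00 | 156.67 | 31.67 | 595333.33 | 120333.33
hole | -314.16 | 67.00 | 55.00 | -21048.67 | -17278.76
Σ | 28322.46 |  |  | 2188664.60 | 2489263.93
x_c = 2188664.60 / 28322.46 = 77.28 mm
y_c = 2489263.93 / 28322.46 = 87.89 mm

x_c = 77.28 mm, y_c = 87.89 mm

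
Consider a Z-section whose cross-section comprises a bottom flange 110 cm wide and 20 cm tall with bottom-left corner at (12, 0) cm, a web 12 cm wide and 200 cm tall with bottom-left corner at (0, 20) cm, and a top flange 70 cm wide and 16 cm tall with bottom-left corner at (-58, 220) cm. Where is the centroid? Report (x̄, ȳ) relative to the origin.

x̄ = 23.78 cm, ȳ = 98.84 cm

Part | A | x̄ᵢ | ȳᵢ | A·x̄ᵢ | A·ȳᵢ
bottom flange | 2200.00 | 67.00 | 10.00 | 147400.00 | 22000.00
web | 2400.00 | 6.00 | 120.00 | 14400.00 | 288000.00
top flange | 1120.00 | -23.00 | 228.00 | -25760.00 | 255360.00
Σ | 5720.00 |  |  | 136040.00 | 565360.00
x̄ = 136040.00 / 5720.00 = 23.78 cm
ȳ = 565360.00 / 5720.00 = 98.84 cm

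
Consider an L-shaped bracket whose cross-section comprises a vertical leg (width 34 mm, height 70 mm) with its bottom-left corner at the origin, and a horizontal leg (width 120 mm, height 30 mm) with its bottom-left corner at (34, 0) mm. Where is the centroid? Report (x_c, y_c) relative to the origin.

x_c = 63.35 mm, y_c = 22.96 mm

vertical leg: A = 34 × 70 = 2380.00, centroid at (17.00, 35.00).
horizontal leg: A = 120 × 30 = 3600.00, centroid at (94.00, 15.00).
ΣA = 5980.00 mm²
ΣAx_c = (2380.00)(17.00) + (3600.00)(94.00) = 378860.00 mm³
ΣAy_c = (2380.00)(35.00) + (3600.00)(15.00) = 137300.00 mm³
x_c = 378860.00 / 5980.00 = 63.35 mm
y_c = 137300.00 / 5980.00 = 22.96 mm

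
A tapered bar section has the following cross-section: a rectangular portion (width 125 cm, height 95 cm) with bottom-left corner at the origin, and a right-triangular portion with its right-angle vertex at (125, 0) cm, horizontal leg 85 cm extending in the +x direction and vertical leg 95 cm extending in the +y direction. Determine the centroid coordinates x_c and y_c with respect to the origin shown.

x_c = 85.55 cm, y_c = 43.48 cm

rectangular portion: A = 125 × 95 = 11875.00, centroid at (62.50, 47.50).
triangular portion: A = ½·85·95 = 4037.50, centroid at (153.33, 31.67).
ΣA = 15912.50 cm²
ΣAx_c = (11875.00)(62.50) + (4037.50)(153.33) = 1361270.83 cm³
ΣAy_c = (11875.00)(47.50) + (4037.50)(31.67) = 691916.67 cm³
x_c = 1361270.83 / 15912.50 = 85.55 cm
y_c = 691916.67 / 15912.50 = 43.48 cm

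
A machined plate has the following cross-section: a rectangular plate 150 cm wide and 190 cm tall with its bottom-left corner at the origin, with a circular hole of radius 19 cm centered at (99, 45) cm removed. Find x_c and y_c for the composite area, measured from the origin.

x_c = 74.01 cm, y_c = 97.07 cm

plate: A = 150 × 190 = 28500.00, centroid at (75.00, 95.00).
hole: A = −π·19² = -1134.11, centroid at (99.00, 45.00).
ΣA = 27365.89 cm², ΣAx_c = 2025222.62 cm³, ΣAy_c = 2656464.83 cm³.
x_c = 2025222.62/27365.89 = 74.01 cm; y_c = 2656464.83/27365.89 = 97.07 cm.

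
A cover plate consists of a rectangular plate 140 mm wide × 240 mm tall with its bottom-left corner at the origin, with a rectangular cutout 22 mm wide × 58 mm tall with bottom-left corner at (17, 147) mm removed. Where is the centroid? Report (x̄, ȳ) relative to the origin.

Part | A | x̄ᵢ | ȳᵢ | A·x̄ᵢ | A·ȳᵢ
plate | 33600.00 | 70.00 | 120.00 | 2352000.00 | 4032000.00
hole | -1276.00 | 28.00 | 176.00 | -35728.00 | -224576.00
Σ | 32324.00 |  |  | 2316272.00 | 3807424.00
x̄ = 2316272.00 / 32324.00 = 71.66 mm
ȳ = 3807424.00 / 32324.00 = 117.79 mm

x̄ = 71.66 mm, ȳ = 117.79 mm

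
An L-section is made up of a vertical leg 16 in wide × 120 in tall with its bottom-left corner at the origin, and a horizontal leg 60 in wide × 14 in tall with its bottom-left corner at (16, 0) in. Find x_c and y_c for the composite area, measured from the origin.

vertical leg: A = 16 × 120 = 1920.00, centroid at (8.00, 60.00).
horizontal leg: A = 60 × 14 = 840.00, centroid at (46.00, 7.00).
ΣA = 2760.00 in²
ΣAx_c = (1920.00)(8.00) + (840.00)(46.00) = 54000.00 in³
ΣAy_c = (1920.00)(60.00) + (840.00)(7.00) = 121080.00 in³
x_c = 54000.00 / 2760.00 = 19.57 in
y_c = 121080.00 / 2760.00 = 43.87 in

x_c = 19.57 in, y_c = 43.87 in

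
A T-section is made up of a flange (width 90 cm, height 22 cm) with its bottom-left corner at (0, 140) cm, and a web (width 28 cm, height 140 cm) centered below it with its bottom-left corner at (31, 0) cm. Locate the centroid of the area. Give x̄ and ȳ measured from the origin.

Part | A | x̄ᵢ | ȳᵢ | A·x̄ᵢ | A·ȳᵢ
web | 3920.00 | 45.00 | 70.00 | 176400.00 | 274400.00
flange | 1980.00 | 45.00 | 151.00 | 89100.00 | 298980.00
Σ | 5900.00 |  |  | 265500.00 | 573380.00
x̄ = 265500.00 / 5900.00 = 45.00 cm
ȳ = 573380.00 / 5900.00 = 97.18 cm

x̄ = 45.00 cm, ȳ = 97.18 cm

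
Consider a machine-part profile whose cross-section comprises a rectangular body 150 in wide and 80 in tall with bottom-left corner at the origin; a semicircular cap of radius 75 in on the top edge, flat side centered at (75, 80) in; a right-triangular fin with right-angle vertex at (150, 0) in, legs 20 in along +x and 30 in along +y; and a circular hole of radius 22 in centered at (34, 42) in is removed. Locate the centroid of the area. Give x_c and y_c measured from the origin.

x_c = 79.43 in, y_c = 71.74 in

rectangular body: A = 150 × 80 = 12000.00, centroid at (75.00, 40.00).
semicircular top: A = ½π·75² = 8835.73, centroid at (75.00, 111.83).
triangular fin: A = ½·20·30 = 300.00, centroid at (156.67, 10.00).
hole: A = −π·22² = -1520.53, centroid at (34.00, 42.00).
ΣA = 19615.20 in²
ΣAx_c = (12000.00)(75.00) + (8835.73)(75.00) + (300.00)(156.67) + (-1520.53)(34.00) = 1557981.65 in³
ΣAy_c = (12000.00)(40.00) + (8835.73)(111.83) + (300.00)(10.00) + (-1520.53)(42.00) = 1407246.05 in³
x_c = 1557981.65 / 19615.20 = 79.43 in
y_c = 1407246.05 / 19615.20 = 71.74 in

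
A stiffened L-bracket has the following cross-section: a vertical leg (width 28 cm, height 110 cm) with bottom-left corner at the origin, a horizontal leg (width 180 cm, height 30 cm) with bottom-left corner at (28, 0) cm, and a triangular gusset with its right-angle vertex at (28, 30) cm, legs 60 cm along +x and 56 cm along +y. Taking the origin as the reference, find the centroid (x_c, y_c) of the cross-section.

x_c = 74.90 cm, y_c = 32.69 cm

vertical leg: A = 28 × 110 = 3080.00, centroid at (14.00, 55.00).
horizontal leg: A = 180 × 30 = 5400.00, centroid at (118.00, 15.00).
gusset: A = ½·60·56 = 1680.00, centroid at (48.00, 48.67).
ΣA = 10160.00 cm²
ΣAx_c = (3080.00)(14.00) + (5400.00)(118.00) + (1680.00)(48.00) = 760960.00 cm³
ΣAy_c = (3080.00)(55.00) + (5400.00)(15.00) + (1680.00)(48.67) = 332160.00 cm³
x_c = 760960.00 / 10160.00 = 74.90 cm
y_c = 332160.00 / 10160.00 = 32.69 cm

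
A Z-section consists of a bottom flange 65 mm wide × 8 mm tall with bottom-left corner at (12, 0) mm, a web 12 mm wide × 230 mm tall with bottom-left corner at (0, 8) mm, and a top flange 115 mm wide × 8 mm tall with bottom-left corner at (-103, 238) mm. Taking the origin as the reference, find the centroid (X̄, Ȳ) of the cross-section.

X̄ = -0.51 mm, Ȳ = 134.33 mm

Part | A | x̄ᵢ | ȳᵢ | A·x̄ᵢ | A·ȳᵢ
bottom flange | 520.00 | 44.50 | 4.00 | 23140.00 | 2080.00
web | 2760.00 | 6.00 | 123.00 | 16560.00 | 339480.00
top flange | 920.00 | -45.50 | 242.00 | -41860.00 | 222640.00
Σ | 4200.00 |  |  | -2160.00 | 564200.00
X̄ = -2160.00 / 4200.00 = -0.51 mm
Ȳ = 564200.00 / 4200.00 = 134.33 mm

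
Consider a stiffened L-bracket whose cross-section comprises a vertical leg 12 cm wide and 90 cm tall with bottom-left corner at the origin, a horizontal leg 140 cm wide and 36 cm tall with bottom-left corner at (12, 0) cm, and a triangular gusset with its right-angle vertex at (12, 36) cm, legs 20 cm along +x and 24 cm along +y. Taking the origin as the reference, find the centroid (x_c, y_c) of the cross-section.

x_c = 66.70 cm, y_c = 23.57 cm

Part | A | x̄ᵢ | ȳᵢ | A·x̄ᵢ | A·ȳᵢ
vertical leg | 1080.00 | 6.00 | 45.00 | 6480.00 | 48600.00
horizontal leg | 5040.00 | 82.00 | 18.00 | 413280.00 | 90720.00
gusset | 240.00 | 18.67 | 44.00 | 4480.00 | 10560.00
Σ | 6360.00 |  |  | 424240.00 | 149880.00
x_c = 424240.00 / 6360.00 = 66.70 cm
y_c = 149880.00 / 6360.00 = 23.57 cm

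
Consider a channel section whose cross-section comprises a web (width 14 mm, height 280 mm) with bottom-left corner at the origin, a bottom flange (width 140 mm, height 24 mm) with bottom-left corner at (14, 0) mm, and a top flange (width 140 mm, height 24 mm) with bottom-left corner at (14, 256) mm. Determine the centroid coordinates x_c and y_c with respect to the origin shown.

x_c = 55.63 mm, y_c = 140.00 mm

Part | A | x̄ᵢ | ȳᵢ | A·x̄ᵢ | A·ȳᵢ
web | 3920.00 | 7.00 | 140.00 | 27440.00 | 548800.00
bottom flange | 3360.00 | 84.00 | 12.00 | 282240.00 | 40320.00
top flange | 3360.00 | 84.00 | 268.00 | 282240.00 | 900480.00
Σ | 10640.00 |  |  | 591920.00 | 1489600.00
x_c = 591920.00 / 10640.00 = 55.63 mm
y_c = 1489600.00 / 10640.00 = 140.00 mm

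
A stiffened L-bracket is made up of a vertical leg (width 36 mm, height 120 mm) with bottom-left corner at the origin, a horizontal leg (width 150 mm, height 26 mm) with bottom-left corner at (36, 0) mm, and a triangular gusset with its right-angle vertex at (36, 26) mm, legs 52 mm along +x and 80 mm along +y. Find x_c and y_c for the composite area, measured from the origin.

Part | A | x̄ᵢ | ȳᵢ | A·x̄ᵢ | A·ȳᵢ
vertical leg | 4320.00 | 18.00 | 60.00 | 77760.00 | 259200.00
horizontal leg | 3900.00 | 111.00 | 13.00 | 432900.00 | 50700.00
gusset | 2080.00 | 53.33 | 52.67 | 110933.33 | 109546.67
Σ | 10300.00 |  |  | 621593.33 | 419446.67
x_c = 621593.33 / 10300.00 = 60.35 mm
y_c = 419446.67 / 10300.00 = 40.72 mm

x_c = 60.35 mm, y_c = 40.72 mm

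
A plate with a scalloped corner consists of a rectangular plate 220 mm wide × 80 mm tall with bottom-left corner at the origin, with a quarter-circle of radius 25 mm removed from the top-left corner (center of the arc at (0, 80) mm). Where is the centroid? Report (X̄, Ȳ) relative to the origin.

Part | A | x̄ᵢ | ȳᵢ | A·x̄ᵢ | A·ȳᵢ
plate | 17600.00 | 110.00 | 40.00 | 1936000.00 | 704000.00
removed quarter-circle | -490.87 | 10.61 | 69.39 | -5208.33 | -34061.57
Σ | 17109.13 |  |  | 1930791.67 | 669938.43
X̄ = 1930791.67 / 17109.13 = 112.85 mm
Ȳ = 669938.43 / 17109.13 = 39.16 mm

X̄ = 112.85 mm, Ȳ = 39.16 mm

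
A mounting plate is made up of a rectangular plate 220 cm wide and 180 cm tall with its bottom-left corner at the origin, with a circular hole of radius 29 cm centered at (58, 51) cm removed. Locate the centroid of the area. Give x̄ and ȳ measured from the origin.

plate: A = 220 × 180 = 39600.00, centroid at (110.00, 90.00).
hole: A = −π·29² = -2642.08, centroid at (58.00, 51.00).
ΣA = 36957.92 cm², ΣAx̄ = 4202759.39 cm³, ΣAȳ = 3429253.95 cm³.
x̄ = 4202759.39/36957.92 = 113.72 cm; ȳ = 3429253.95/36957.92 = 92.79 cm.

x̄ = 113.72 cm, ȳ = 92.79 cm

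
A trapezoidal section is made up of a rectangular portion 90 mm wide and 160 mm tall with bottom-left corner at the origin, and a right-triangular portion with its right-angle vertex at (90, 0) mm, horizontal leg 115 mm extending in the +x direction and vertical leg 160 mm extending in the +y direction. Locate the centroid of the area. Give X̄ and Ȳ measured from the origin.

rectangular portion: A = 90 × 160 = 14400.00, centroid at (45.00, 80.00).
triangular portion: A = ½·115·160 = 9200.00, centroid at (128.33, 53.33).
ΣA = 23600.00 mm², ΣAX̄ = 1828666.67 mm³, ΣAȲ = 1642666.67 mm³.
X̄ = 1828666.67/23600.00 = 77.49 mm; Ȳ = 1642666.67/23600.00 = 69.60 mm.

X̄ = 77.49 mm, Ȳ = 69.60 mm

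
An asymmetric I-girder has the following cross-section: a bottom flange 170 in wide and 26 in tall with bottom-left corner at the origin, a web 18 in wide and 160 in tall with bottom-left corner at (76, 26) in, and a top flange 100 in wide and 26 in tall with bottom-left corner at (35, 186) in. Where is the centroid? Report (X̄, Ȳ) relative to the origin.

X̄ = 85.00 in, Ȳ = 88.90 in

bottom flange: A = 170 × 26 = 4420.00, centroid at (85.00, 13.00).
web: A = 18 × 160 = 2880.00, centroid at (85.00, 106.00).
top flange: A = 100 × 26 = 2600.00, centroid at (85.00, 199.00).
ΣA = 9900.00 in²
ΣAX̄ = (4420.00)(85.00) + (2880.00)(85.00) + (2600.00)(85.00) = 841500.00 in³
ΣAȲ = (4420.00)(13.00) + (2880.00)(106.00) + (2600.00)(199.00) = 880140.00 in³
X̄ = 841500.00 / 9900.00 = 85.00 in
Ȳ = 880140.00 / 9900.00 = 88.90 in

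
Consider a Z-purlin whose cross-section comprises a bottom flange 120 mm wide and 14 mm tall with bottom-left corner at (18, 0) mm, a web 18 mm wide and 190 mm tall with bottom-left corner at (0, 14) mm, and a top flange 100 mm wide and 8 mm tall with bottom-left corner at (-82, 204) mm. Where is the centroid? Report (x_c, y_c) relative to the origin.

x_c = 23.09 mm, y_c = 93.38 mm

bottom flange: A = 120 × 14 = 1680.00, centroid at (78.00, 7.00).
web: A = 18 × 190 = 3420.00, centroid at (9.00, 109.00).
top flange: A = 100 × 8 = 800.00, centroid at (-32.00, 208.00).
ΣA = 5900.00 mm²
ΣAx_c = (1680.00)(78.00) + (3420.00)(9.00) + (800.00)(-32.00) = 136220.00 mm³
ΣAy_c = (1680.00)(7.00) + (3420.00)(109.00) + (800.00)(208.00) = 550940.00 mm³
x_c = 136220.00 / 5900.00 = 23.09 mm
y_c = 550940.00 / 5900.00 = 93.38 mm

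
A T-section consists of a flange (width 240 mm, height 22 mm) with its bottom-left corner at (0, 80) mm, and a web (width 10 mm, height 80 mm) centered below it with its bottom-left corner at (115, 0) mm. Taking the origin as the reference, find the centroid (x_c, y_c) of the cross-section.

x_c = 120.00 mm, y_c = 84.29 mm

web: A = 10 × 80 = 800.00, centroid at (120.00, 40.00).
flange: A = 240 × 22 = 5280.00, centroid at (120.00, 91.00).
ΣA = 6080.00 mm²
ΣAx_c = (800.00)(120.00) + (5280.00)(120.00) = 729600.00 mm³
ΣAy_c = (800.00)(40.00) + (5280.00)(91.00) = 512480.00 mm³
x_c = 729600.00 / 6080.00 = 120.00 mm
y_c = 512480.00 / 6080.00 = 84.29 mm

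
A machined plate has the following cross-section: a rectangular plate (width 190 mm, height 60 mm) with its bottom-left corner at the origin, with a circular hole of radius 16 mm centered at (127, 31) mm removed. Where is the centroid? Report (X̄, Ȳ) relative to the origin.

Part | A | x̄ᵢ | ȳᵢ | A·x̄ᵢ | A·ȳᵢ
plate | 11400.00 | 95.00 | 30.00 | 1083000.00 | 342000.00
hole | -804.25 | 127.00 | 31.00 | -102139.46 | -24931.68
Σ | 10595.75 |  |  | 980860.54 | 317068.32
X̄ = 980860.54 / 10595.75 = 92.57 mm
Ȳ = 317068.32 / 10595.75 = 29.92 mm

X̄ = 92.57 mm, Ȳ = 29.92 mm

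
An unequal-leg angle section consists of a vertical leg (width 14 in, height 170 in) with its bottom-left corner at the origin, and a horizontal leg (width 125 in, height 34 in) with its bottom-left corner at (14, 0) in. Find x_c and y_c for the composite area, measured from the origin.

vertical leg: A = 14 × 170 = 2380.00, centroid at (7.00, 85.00).
horizontal leg: A = 125 × 34 = 4250.00, centroid at (76.50, 17.00).
ΣA = 6630.00 in², ΣAx_c = 341785.00 in³, ΣAy_c = 274550.00 in³.
x_c = 341785.00/6630.00 = 51.55 in; y_c = 274550.00/6630.00 = 41.41 in.

x_c = 51.55 in, y_c = 41.41 in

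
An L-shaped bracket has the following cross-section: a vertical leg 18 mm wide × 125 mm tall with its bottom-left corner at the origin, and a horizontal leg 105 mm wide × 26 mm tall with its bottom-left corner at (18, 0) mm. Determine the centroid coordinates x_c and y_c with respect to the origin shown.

x_c = 42.71 mm, y_c = 35.36 mm

vertical leg: A = 18 × 125 = 2250.00, centroid at (9.00, 62.50).
horizontal leg: A = 105 × 26 = 2730.00, centroid at (70.50, 13.00).
ΣA = 4980.00 mm²
ΣAx_c = (2250.00)(9.00) + (2730.00)(70.50) = 212715.00 mm³
ΣAy_c = (2250.00)(62.50) + (2730.00)(13.00) = 176115.00 mm³
x_c = 212715.00 / 4980.00 = 42.71 mm
y_c = 176115.00 / 4980.00 = 35.36 mm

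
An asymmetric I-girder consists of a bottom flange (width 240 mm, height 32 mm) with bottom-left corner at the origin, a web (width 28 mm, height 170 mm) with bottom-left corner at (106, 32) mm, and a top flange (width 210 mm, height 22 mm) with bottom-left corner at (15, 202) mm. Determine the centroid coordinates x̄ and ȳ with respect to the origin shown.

x̄ = 120.00 mm, ȳ = 97.53 mm

Part | A | x̄ᵢ | ȳᵢ | A·x̄ᵢ | A·ȳᵢ
bottom flange | 7680.00 | 120.00 | 16.00 | 921600.00 | 122880.00
web | 4760.00 | 120.00 | 117.00 | 571200.00 | 556920.00
top flange | 4620.00 | 120.00 | 213.00 | 554400.00 | 984060.00
Σ | 17060.00 |  |  | 2047200.00 | 1663860.00
x̄ = 2047200.00 / 17060.00 = 120.00 mm
ȳ = 1663860.00 / 17060.00 = 97.53 mm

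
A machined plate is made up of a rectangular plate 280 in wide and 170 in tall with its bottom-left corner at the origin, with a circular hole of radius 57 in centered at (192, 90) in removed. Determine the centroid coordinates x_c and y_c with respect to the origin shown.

plate: A = 280 × 170 = 47600.00, centroid at (140.00, 85.00).
hole: A = −π·57² = -10207.03, centroid at (192.00, 90.00).
ΣA = 37392.97 in²
ΣAx_c = (47600.00)(140.00) + (-10207.03)(192.00) = 4704249.37 in³
ΣAy_c = (47600.00)(85.00) + (-10207.03)(90.00) = 3127366.89 in³
x_c = 4704249.37 / 37392.97 = 125.81 in
y_c = 3127366.89 / 37392.97 = 83.64 in

x_c = 125.81 in, y_c = 83.64 in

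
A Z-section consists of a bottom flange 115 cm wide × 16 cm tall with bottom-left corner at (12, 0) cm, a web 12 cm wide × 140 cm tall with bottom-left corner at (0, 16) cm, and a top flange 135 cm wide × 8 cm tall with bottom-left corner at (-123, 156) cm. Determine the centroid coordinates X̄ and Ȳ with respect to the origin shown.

bottom flange: A = 115 × 16 = 1840.00, centroid at (69.50, 8.00).
web: A = 12 × 140 = 1680.00, centroid at (6.00, 86.00).
top flange: A = 135 × 8 = 1080.00, centroid at (-55.50, 160.00).
ΣA = 4600.00 cm²
ΣAX̄ = (1840.00)(69.50) + (1680.00)(6.00) + (1080.00)(-55.50) = 78020.00 cm³
ΣAȲ = (1840.00)(8.00) + (1680.00)(86.00) + (1080.00)(160.00) = 332000.00 cm³
X̄ = 78020.00 / 4600.00 = 16.96 cm
Ȳ = 332000.00 / 4600.00 = 72.17 cm

X̄ = 16.96 cm, Ȳ = 72.17 cm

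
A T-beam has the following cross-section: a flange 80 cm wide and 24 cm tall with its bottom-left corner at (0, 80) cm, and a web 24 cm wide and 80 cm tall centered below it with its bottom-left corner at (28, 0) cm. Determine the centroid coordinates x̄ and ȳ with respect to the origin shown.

Part | A | x̄ᵢ | ȳᵢ | A·x̄ᵢ | A·ȳᵢ
web | 1920.00 | 40.00 | 40.00 | 76800.00 | 76800.00
flange | 1920.00 | 40.00 | 92.00 | 76800.00 | 176640.00
Σ | 3840.00 |  |  | 153600.00 | 253440.00
x̄ = 153600.00 / 3840.00 = 40.00 cm
ȳ = 253440.00 / 3840.00 = 66.00 cm

x̄ = 40.00 cm, ȳ = 66.00 cm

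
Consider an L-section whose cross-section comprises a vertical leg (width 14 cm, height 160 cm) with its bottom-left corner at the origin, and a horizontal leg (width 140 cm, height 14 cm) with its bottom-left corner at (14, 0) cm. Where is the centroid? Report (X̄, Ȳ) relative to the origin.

X̄ = 42.93 cm, Ȳ = 45.93 cm

Part | A | x̄ᵢ | ȳᵢ | A·x̄ᵢ | A·ȳᵢ
vertical leg | 2240.00 | 7.00 | 80.00 | 15680.00 | 179200.00
horizontal leg | 1960.00 | 84.00 | 7.00 | 164640.00 | 13720.00
Σ | 4200.00 |  |  | 180320.00 | 192920.00
X̄ = 180320.00 / 4200.00 = 42.93 cm
Ȳ = 192920.00 / 4200.00 = 45.93 cm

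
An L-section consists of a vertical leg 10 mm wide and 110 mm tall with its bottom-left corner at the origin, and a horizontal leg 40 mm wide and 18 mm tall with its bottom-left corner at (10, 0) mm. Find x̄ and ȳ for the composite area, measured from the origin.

x̄ = 14.89 mm, ȳ = 36.80 mm

vertical leg: A = 10 × 110 = 1100.00, centroid at (5.00, 55.00).
horizontal leg: A = 40 × 18 = 720.00, centroid at (30.00, 9.00).
ΣA = 1820.00 mm²
ΣAx̄ = (1100.00)(5.00) + (720.00)(30.00) = 27100.00 mm³
ΣAȳ = (1100.00)(55.00) + (720.00)(9.00) = 66980.00 mm³
x̄ = 27100.00 / 1820.00 = 14.89 mm
ȳ = 66980.00 / 1820.00 = 36.80 mm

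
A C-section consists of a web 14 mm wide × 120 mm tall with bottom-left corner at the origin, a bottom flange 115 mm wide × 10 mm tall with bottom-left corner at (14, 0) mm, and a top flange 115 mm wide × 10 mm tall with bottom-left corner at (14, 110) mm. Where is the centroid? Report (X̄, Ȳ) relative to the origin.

X̄ = 44.27 mm, Ȳ = 60.00 mm

web: A = 14 × 120 = 1680.00, centroid at (7.00, 60.00).
bottom flange: A = 115 × 10 = 1150.00, centroid at (71.50, 5.00).
top flange: A = 115 × 10 = 1150.00, centroid at (71.50, 115.00).
ΣA = 3980.00 mm²
ΣAX̄ = (1680.00)(7.00) + (1150.00)(71.50) + (1150.00)(71.50) = 176210.00 mm³
ΣAȲ = (1680.00)(60.00) + (1150.00)(5.00) + (1150.00)(115.00) = 238800.00 mm³
X̄ = 176210.00 / 3980.00 = 44.27 mm
Ȳ = 238800.00 / 3980.00 = 60.00 mm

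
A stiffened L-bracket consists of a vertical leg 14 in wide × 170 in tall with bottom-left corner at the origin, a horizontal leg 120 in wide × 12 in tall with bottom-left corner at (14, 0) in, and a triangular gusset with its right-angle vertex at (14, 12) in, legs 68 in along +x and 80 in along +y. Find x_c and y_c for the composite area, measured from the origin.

x_c = 34.09 in, y_c = 48.34 in

vertical leg: A = 14 × 170 = 2380.00, centroid at (7.00, 85.00).
horizontal leg: A = 120 × 12 = 1440.00, centroid at (74.00, 6.00).
gusset: A = ½·68·80 = 2720.00, centroid at (36.67, 38.67).
ΣA = 6540.00 in²
ΣAx_c = (2380.00)(7.00) + (1440.00)(74.00) + (2720.00)(36.67) = 222953.33 in³
ΣAy_c = (2380.00)(85.00) + (1440.00)(6.00) + (2720.00)(38.67) = 316113.33 in³
x_c = 222953.33 / 6540.00 = 34.09 in
y_c = 316113.33 / 6540.00 = 48.34 in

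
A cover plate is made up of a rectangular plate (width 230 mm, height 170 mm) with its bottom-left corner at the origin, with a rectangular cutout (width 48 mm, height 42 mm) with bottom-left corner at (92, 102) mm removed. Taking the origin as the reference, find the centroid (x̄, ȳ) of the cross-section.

plate: A = 230 × 170 = 39100.00, centroid at (115.00, 85.00).
hole: A = −(48 × 42) = -2016.00, centroid at (116.00, 123.00).
ΣA = 37084.00 mm²
ΣAx̄ = (39100.00)(115.00) + (-2016.00)(116.00) = 4262644.00 mm³
ΣAȳ = (39100.00)(85.00) + (-2016.00)(123.00) = 3075532.00 mm³
x̄ = 4262644.00 / 37084.00 = 114.95 mm
ȳ = 3075532.00 / 37084.00 = 82.93 mm

x̄ = 114.95 mm, ȳ = 82.93 mm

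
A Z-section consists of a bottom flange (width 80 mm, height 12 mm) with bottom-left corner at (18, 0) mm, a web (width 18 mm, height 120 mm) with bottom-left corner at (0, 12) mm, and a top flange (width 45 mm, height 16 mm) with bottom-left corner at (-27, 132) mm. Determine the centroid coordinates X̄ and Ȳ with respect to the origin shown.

X̄ = 18.72 mm, Ȳ = 68.25 mm

bottom flange: A = 80 × 12 = 960.00, centroid at (58.00, 6.00).
web: A = 18 × 120 = 2160.00, centroid at (9.00, 72.00).
top flange: A = 45 × 16 = 720.00, centroid at (-4.50, 140.00).
ΣA = 3840.00 mm², ΣAX̄ = 71880.00 mm³, ΣAȲ = 262080.00 mm³.
X̄ = 71880.00/3840.00 = 18.72 mm; Ȳ = 262080.00/3840.00 = 68.25 mm.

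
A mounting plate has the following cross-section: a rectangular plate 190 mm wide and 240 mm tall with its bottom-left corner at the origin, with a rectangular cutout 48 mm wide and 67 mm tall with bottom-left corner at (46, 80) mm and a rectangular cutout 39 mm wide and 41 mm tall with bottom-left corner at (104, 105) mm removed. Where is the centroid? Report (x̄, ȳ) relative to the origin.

Part | A | x̄ᵢ | ȳᵢ | A·x̄ᵢ | A·ȳᵢ
plate | 45600.00 | 95.00 | 120.00 | 4332000.00 | 5472000.00
hole 1 | -3216.00 | 70.00 | 113.50 | -225120.00 | -365016.00
hole 2 | -1599.00 | 123.50 | 125.50 | -197476.50 | -200674.50
Σ | 40785.00 |  |  | 3909403.50 | 4906309.50
x̄ = 3909403.50 / 40785.00 = 95.85 mm
ȳ = 4906309.50 / 40785.00 = 120.30 mm

x̄ = 95.85 mm, ȳ = 120.30 mm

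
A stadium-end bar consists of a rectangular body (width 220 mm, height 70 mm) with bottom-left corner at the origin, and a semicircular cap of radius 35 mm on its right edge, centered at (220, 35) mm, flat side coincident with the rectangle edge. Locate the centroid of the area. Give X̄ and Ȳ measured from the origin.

Part | A | x̄ᵢ | ȳᵢ | A·x̄ᵢ | A·ȳᵢ
rectangular body | 15400.00 | 110.00 | 35.00 | 1694000.00 | 539000.00
semicircular end | 1924.23 | 234.85 | 35.00 | 451912.94 | 67347.89
Σ | 17324.23 |  |  | 2145912.94 | 606347.89
X̄ = 2145912.94 / 17324.23 = 123.87 mm
Ȳ = 606347.89 / 17324.23 = 35.00 mm

X̄ = 123.87 mm, Ȳ = 35.00 mm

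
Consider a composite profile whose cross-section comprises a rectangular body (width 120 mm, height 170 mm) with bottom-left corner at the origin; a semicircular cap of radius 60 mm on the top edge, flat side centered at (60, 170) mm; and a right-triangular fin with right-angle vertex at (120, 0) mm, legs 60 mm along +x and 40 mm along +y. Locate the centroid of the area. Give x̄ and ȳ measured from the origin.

rectangular body: A = 120 × 170 = 20400.00, centroid at (60.00, 85.00).
semicircular top: A = ½π·60² = 5654.87, centroid at (60.00, 195.46).
triangular fin: A = ½·60·40 = 1200.00, centroid at (140.00, 13.33).
ΣA = 27254.87 mm²
ΣAx̄ = (20400.00)(60.00) + (5654.87)(60.00) + (1200.00)(140.00) = 1731292.01 mm³
ΣAȳ = (20400.00)(85.00) + (5654.87)(195.46) + (1200.00)(13.33) = 2855327.35 mm³
x̄ = 1731292.01 / 27254.87 = 63.52 mm
ȳ = 2855327.35 / 27254.87 = 104.76 mm

x̄ = 63.52 mm, ȳ = 104.76 mm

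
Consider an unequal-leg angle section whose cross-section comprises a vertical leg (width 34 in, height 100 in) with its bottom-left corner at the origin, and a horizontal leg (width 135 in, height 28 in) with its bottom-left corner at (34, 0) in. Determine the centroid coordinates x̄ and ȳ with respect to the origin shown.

vertical leg: A = 34 × 100 = 3400.00, centroid at (17.00, 50.00).
horizontal leg: A = 135 × 28 = 3780.00, centroid at (101.50, 14.00).
ΣA = 7180.00 in²
ΣAx̄ = (3400.00)(17.00) + (3780.00)(101.50) = 441470.00 in³
ΣAȳ = (3400.00)(50.00) + (3780.00)(14.00) = 222920.00 in³
x̄ = 441470.00 / 7180.00 = 61.49 in
ȳ = 222920.00 / 7180.00 = 31.05 in

x̄ = 61.49 in, ȳ = 31.05 in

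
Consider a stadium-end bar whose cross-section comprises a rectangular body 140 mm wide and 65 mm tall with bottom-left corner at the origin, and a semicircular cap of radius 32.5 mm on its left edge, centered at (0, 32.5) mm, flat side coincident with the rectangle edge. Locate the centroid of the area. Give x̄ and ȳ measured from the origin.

x̄ = 57.08 mm, ȳ = 32.50 mm

rectangular body: A = 140 × 65 = 9100.00, centroid at (70.00, 32.50).
semicircular end: A = ½π·32.5² = 1659.15, centroid at (-13.79, 32.50).
ΣA = 10759.15 mm², ΣAx̄ = 614114.58 mm³, ΣAȳ = 349672.49 mm³.
x̄ = 614114.58/10759.15 = 57.08 mm; ȳ = 349672.49/10759.15 = 32.50 mm.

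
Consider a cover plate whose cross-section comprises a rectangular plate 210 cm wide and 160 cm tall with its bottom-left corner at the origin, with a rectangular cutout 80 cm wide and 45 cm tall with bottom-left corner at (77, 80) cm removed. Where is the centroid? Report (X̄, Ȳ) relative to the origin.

X̄ = 103.56 cm, Ȳ = 77.30 cm

Part | A | x̄ᵢ | ȳᵢ | A·x̄ᵢ | A·ȳᵢ
plate | 33600.00 | 105.00 | 80.00 | 3528000.00 | 2688000.00
hole | -3600.00 | 117.00 | 102.50 | -421200.00 | -369000.00
Σ | 30000.00 |  |  | 3106800.00 | 2319000.00
X̄ = 3106800.00 / 30000.00 = 103.56 cm
Ȳ = 2319000.00 / 30000.00 = 77.30 cm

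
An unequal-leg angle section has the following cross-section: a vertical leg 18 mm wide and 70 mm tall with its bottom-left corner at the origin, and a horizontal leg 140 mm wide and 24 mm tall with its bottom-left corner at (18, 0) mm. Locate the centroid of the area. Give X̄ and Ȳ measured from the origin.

X̄ = 66.45 mm, Ȳ = 18.27 mm

vertical leg: A = 18 × 70 = 1260.00, centroid at (9.00, 35.00).
horizontal leg: A = 140 × 24 = 3360.00, centroid at (88.00, 12.00).
ΣA = 4620.00 mm², ΣAX̄ = 307020.00 mm³, ΣAȲ = 84420.00 mm³.
X̄ = 307020.00/4620.00 = 66.45 mm; Ȳ = 84420.00/4620.00 = 18.27 mm.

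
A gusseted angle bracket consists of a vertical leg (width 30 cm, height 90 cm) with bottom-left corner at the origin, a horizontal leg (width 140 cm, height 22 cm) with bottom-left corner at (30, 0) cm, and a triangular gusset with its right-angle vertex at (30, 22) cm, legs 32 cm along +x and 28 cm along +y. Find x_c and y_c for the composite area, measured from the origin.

vertical leg: A = 30 × 90 = 2700.00, centroid at (15.00, 45.00).
horizontal leg: A = 140 × 22 = 3080.00, centroid at (100.00, 11.00).
gusset: A = ½·32·28 = 448.00, centroid at (40.67, 31.33).
ΣA = 6228.00 cm²
ΣAx_c = (2700.00)(15.00) + (3080.00)(100.00) + (448.00)(40.67) = 366718.67 cm³
ΣAy_c = (2700.00)(45.00) + (3080.00)(11.00) + (448.00)(31.33) = 169417.33 cm³
x_c = 366718.67 / 6228.00 = 58.88 cm
y_c = 169417.33 / 6228.00 = 27.20 cm

x_c = 58.88 cm, y_c = 27.20 cm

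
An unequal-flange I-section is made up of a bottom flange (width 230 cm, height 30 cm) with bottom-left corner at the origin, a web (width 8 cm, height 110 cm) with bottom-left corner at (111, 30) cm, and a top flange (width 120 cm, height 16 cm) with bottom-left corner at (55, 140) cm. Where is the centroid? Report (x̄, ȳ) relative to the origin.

x̄ = 115.00 cm, ȳ = 47.68 cm

bottom flange: A = 230 × 30 = 6900.00, centroid at (115.00, 15.00).
web: A = 8 × 110 = 880.00, centroid at (115.00, 85.00).
top flange: A = 120 × 16 = 1920.00, centroid at (115.00, 148.00).
ΣA = 9700.00 cm²
ΣAx̄ = (6900.00)(115.00) + (880.00)(115.00) + (1920.00)(115.00) = 1115500.00 cm³
ΣAȳ = (6900.00)(15.00) + (880.00)(85.00) + (1920.00)(148.00) = 462460.00 cm³
x̄ = 1115500.00 / 9700.00 = 115.00 cm
ȳ = 462460.00 / 9700.00 = 47.68 cm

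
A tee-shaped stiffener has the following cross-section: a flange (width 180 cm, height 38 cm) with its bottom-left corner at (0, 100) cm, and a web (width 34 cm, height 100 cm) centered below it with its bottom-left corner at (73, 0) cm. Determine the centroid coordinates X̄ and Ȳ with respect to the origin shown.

web: A = 34 × 100 = 3400.00, centroid at (90.00, 50.00).
flange: A = 180 × 38 = 6840.00, centroid at (90.00, 119.00).
ΣA = 10240.00 cm²
ΣAX̄ = (3400.00)(90.00) + (6840.00)(90.00) = 921600.00 cm³
ΣAȲ = (3400.00)(50.00) + (6840.00)(119.00) = 983960.00 cm³
X̄ = 921600.00 / 10240.00 = 90.00 cm
Ȳ = 983960.00 / 10240.00 = 96.09 cm

X̄ = 90.00 cm, Ȳ = 96.09 cm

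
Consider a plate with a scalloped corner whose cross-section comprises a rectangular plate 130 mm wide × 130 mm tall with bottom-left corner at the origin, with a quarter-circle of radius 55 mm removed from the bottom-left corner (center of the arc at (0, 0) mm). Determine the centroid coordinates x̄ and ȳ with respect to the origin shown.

plate: A = 130 × 130 = 16900.00, centroid at (65.00, 65.00).
removed quarter-circle: A = −¼π·55² = -2375.83, centroid at (23.34, 23.34).
ΣA = 14524.17 mm²
ΣAx̄ = (16900.00)(65.00) + (-2375.83)(23.34) = 1043041.67 mm³
ΣAȳ = (16900.00)(65.00) + (-2375.83)(23.34) = 1043041.67 mm³
x̄ = 1043041.67 / 14524.17 = 71.81 mm
ȳ = 1043041.67 / 14524.17 = 71.81 mm

x̄ = 71.81 mm, ȳ = 71.81 mm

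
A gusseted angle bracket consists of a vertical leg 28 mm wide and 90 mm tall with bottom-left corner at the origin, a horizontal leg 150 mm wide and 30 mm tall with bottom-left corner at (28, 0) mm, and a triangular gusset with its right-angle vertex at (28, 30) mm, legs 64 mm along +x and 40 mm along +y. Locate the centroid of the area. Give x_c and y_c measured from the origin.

vertical leg: A = 28 × 90 = 2520.00, centroid at (14.00, 45.00).
horizontal leg: A = 150 × 30 = 4500.00, centroid at (103.00, 15.00).
gusset: A = ½·64·40 = 1280.00, centroid at (49.33, 43.33).
ΣA = 8300.00 mm²
ΣAx_c = (2520.00)(14.00) + (4500.00)(103.00) + (1280.00)(49.33) = 561926.67 mm³
ΣAy_c = (2520.00)(45.00) + (4500.00)(15.00) + (1280.00)(43.33) = 236366.67 mm³
x_c = 561926.67 / 8300.00 = 67.70 mm
y_c = 236366.67 / 8300.00 = 28.48 mm

x_c = 67.70 mm, y_c = 28.48 mm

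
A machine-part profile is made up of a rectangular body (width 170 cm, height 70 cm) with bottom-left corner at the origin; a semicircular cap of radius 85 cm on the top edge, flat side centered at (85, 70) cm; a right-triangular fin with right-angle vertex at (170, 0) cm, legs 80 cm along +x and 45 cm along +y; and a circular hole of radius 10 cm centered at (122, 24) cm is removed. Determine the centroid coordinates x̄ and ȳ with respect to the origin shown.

x̄ = 92.66 cm, ȳ = 66.30 cm

rectangular body: A = 170 × 70 = 11900.00, centroid at (85.00, 35.00).
semicircular top: A = ½π·85² = 11349.00, centroid at (85.00, 106.08).
triangular fin: A = ½·80·45 = 1800.00, centroid at (196.67, 15.00).
hole: A = −π·10² = -314.16, centroid at (122.00, 24.00).
ΣA = 24734.84 cm²
ΣAx̄ = (11900.00)(85.00) + (11349.00)(85.00) + (1800.00)(196.67) + (-314.16)(122.00) = 2291837.86 cm³
ΣAȳ = (11900.00)(35.00) + (11349.00)(106.08) + (1800.00)(15.00) + (-314.16)(24.00) = 1639807.09 cm³
x̄ = 2291837.86 / 24734.84 = 92.66 cm
ȳ = 1639807.09 / 24734.84 = 66.30 cm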